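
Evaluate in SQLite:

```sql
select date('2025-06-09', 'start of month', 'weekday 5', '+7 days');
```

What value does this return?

2025-06-13

`start of month` rewinds 2025-06-09 to 2025-06-01.
`weekday 5` advances to the next Friday; 2025-06-01 is a Sunday, so it moves forward to 2025-06-06.
Advancing 7 more days within June lands on 2025-06-13.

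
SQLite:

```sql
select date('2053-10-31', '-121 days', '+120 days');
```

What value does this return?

Applying '-121 days' to 2053-10-31: counting 121 days back gives 2053-07-02.
Applying '+120 days' to 2053-07-02: counting 120 days forward gives 2053-10-30.

2053-10-30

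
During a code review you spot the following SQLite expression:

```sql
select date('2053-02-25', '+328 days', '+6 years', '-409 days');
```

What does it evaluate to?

2058-12-06

Applying '+328 days' to 2053-02-25: counting 328 days forward gives 2054-01-19.
Adding +6 years to 2054-01-19 gives 2060-01-19.
Applying '-409 days' to 2060-01-19: counting 409 days back gives 2058-12-06.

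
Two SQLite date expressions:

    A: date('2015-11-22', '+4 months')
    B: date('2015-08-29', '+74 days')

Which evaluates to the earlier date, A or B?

B

A = 2016-03-22.
B = 2015-11-11.
B is earlier.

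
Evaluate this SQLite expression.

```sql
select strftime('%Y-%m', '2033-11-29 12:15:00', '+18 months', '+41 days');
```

2035-07

First apply '+18 months', '+41 days': 2033-11-29 12:15:00 → 2035-07-09 12:15:00.
`%Y-%m` extracts the year-month: 2035-07.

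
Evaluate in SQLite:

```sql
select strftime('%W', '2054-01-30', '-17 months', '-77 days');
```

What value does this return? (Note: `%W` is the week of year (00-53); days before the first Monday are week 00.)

24

First apply '-17 months', '-77 days': 2054-01-30 → 2052-06-14.
2052-06-14 is a Friday. SQLite's %W counts Mondays since the year started; the result is 24.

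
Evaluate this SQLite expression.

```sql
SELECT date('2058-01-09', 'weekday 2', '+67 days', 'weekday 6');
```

`weekday 2` advances to the next Tuesday; 2058-01-09 is a Wednesday, so it moves forward to 2058-01-15.
Applying '+67 days' to 2058-01-15: counting 67 days forward gives 2058-03-23.
`weekday 6` advances to the next Saturday; 2058-03-23 is already a Saturday, so it stays at 2058-03-23.

2058-03-23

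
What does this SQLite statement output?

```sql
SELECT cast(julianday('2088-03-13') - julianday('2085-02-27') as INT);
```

1 day remains in February 2085 after the 27th (28 − 27).
Full months from March 2085 through February 2088 contribute their day counts.
Then 13 days into March 2088.
Total: 1 + 31 + 30 + 31 + 30 + 31 + 31 + 30 + 31 + 30 + 31 + 31 + 28 + 31 + 30 + 31 + 30 + 31 + 31 + 30 + 31 + 30 + 31 + 31 + 28 + 31 + 30 + 31 + 30 + 31 + 31 + 30 + 31 + 30 + 31 + 31 + 29 + 13 = 1110.

1110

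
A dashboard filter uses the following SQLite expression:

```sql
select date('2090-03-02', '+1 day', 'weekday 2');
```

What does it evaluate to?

2090-03-07

Advancing 1 more day within March lands on 2090-03-03.
`weekday 2` advances to the next Tuesday; 2090-03-03 is a Friday, so it moves forward to 2090-03-07.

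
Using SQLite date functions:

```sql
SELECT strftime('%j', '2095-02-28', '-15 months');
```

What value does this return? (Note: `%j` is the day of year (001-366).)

332

First apply '-15 months': 2095-02-28 → 2093-11-28.
Day-of-year for 2093-11-28: days since 2093-01-01 inclusive = 332, zero-padded to 332.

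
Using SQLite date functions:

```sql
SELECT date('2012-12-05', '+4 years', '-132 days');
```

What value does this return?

Adding +4 years to 2012-12-05 gives 2016-12-05.
Applying '-132 days' to 2016-12-05: counting 132 days back gives 2016-07-26.

2016-07-26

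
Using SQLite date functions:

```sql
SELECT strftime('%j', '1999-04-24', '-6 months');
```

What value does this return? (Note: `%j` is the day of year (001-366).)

297

First apply '-6 months': 1999-04-24 → 1998-10-24.
Day-of-year for 1998-10-24: days since 1998-01-01 inclusive = 297, zero-padded to 297.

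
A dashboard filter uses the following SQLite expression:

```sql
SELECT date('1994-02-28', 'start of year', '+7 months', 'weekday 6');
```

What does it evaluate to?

1994-08-06

`start of year` rewinds 1994-02-28 to 1994-01-01.
Adding +7 months to 1994-01-01 gives 1994-08-01.
`weekday 6` advances to the next Saturday; 1994-08-01 is a Monday, so it moves forward to 1994-08-06.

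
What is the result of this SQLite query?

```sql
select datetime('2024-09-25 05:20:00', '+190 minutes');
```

190 minutes = 3h 10m; +190 minutes from 2024-09-25 05:20:00 is 2024-09-25 08:30:00.

2024-09-25 08:30:00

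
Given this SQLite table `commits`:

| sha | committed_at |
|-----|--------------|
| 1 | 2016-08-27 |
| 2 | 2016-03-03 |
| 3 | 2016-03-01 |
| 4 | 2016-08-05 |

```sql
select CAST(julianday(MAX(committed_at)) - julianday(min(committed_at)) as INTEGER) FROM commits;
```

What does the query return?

179

MIN = 2016-03-01, MAX = 2016-08-27.
30 days remain in March 2016 after the 1st (31 − 1).
April 2016: 30 days.
May 2016: 31 days.
June 2016: 30 days.
July 2016: 31 days.
Then 27 days into August 2016.
Total: 30 + 30 + 31 + 30 + 31 + 27 = 179.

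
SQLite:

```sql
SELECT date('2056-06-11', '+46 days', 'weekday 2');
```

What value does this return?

Applying '+46 days' to 2056-06-11: counting 46 days forward gives 2056-07-27.
`weekday 2` advances to the next Tuesday; 2056-07-27 is a Thursday, so it moves forward to 2056-08-01.

2056-08-01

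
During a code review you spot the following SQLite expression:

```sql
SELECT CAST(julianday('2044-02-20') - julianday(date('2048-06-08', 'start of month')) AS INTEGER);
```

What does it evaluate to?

`start of month` rewinds 2048-06-08 to 2048-06-01.
9 days remain in February 2044 after the 20th (29 − 20).
Full months from March 2044 through May 2048 contribute their day counts.
Then 1 day into June 2048.
Total: 9 + 31 + 30 + 31 + 30 + 31 + 31 + 30 + 31 + 30 + 31 + 31 + 28 + 31 + 30 + 31 + 30 + 31 + 31 + 30 + 31 + 30 + 31 + 31 + 28 + 31 + 30 + 31 + 30 + 31 + 31 + 30 + 31 + 30 + 31 + 31 + 28 + 31 + 30 + 31 + 30 + 31 + 31 + 30 + 31 + 30 + 31 + 31 + 29 + 31 + 30 + 31 + 1 = 1563.
The subtraction is earlier − later, so the result is −1563 → -1563.

-1563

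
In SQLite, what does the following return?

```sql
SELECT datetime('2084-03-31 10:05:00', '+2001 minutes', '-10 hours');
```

2084-04-01 09:26:00

2001 minutes = 33h 21m; +2001 minutes from 2084-03-31 10:05:00 is 2084-04-01 19:26:00 (crosses midnight).
-10 hours from 2084-04-01 19:26:00 is 2084-04-01 09:26:00.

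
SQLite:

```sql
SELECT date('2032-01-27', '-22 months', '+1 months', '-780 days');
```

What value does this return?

Adding -22 months to 2032-01-27 gives 2030-03-27.
Adding +1 month to 2030-03-27 gives 2030-04-27.
Applying '-780 days' to 2030-04-27: counting 780 days back gives 2028-03-08.

2028-03-08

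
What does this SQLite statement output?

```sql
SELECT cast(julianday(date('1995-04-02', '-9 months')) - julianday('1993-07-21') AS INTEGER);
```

Adding -9 months to 1995-04-02 gives 1994-07-02.
10 days remain in July 1993 after the 21st (31 − 21).
Full months from August 1993 through June 1994 contribute their day counts.
Then 2 days into July 1994.
Total: 10 + 31 + 30 + 31 + 30 + 31 + 31 + 28 + 31 + 30 + 31 + 30 + 2 = 346.

346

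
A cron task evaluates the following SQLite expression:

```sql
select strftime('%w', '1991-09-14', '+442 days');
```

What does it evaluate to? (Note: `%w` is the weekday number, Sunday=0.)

0

First apply '+442 days': 1991-09-14 → 1992-11-29.
1992-11-29 is a Sunday; with Sunday=0 that is 0.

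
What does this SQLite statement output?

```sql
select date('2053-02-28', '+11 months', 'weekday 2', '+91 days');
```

Adding +11 months to 2053-02-28 gives 2054-01-28.
`weekday 2` advances to the next Tuesday; 2054-01-28 is a Wednesday, so it moves forward to 2054-02-03.
Applying '+91 days' to 2054-02-03: counting 91 days forward gives 2054-05-05.

2054-05-05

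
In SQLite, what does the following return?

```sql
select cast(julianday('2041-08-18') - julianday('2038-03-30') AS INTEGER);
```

1237

1 day remains in March 2038 after the 30th (31 − 30).
Full months from April 2038 through July 2041 contribute their day counts.
Then 18 days into August 2041.
Total: 1 + 30 + 31 + 30 + 31 + 31 + 30 + 31 + 30 + 31 + 31 + 28 + 31 + 30 + 31 + 30 + 31 + 31 + 30 + 31 + 30 + 31 + 31 + 29 + 31 + 30 + 31 + 30 + 31 + 31 + 30 + 31 + 30 + 31 + 31 + 28 + 31 + 30 + 31 + 30 + 31 + 18 = 1237.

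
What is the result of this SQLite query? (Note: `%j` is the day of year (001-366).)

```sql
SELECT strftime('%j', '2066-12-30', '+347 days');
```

First apply '+347 days': 2066-12-30 → 2067-12-12.
Day-of-year for 2067-12-12: days since 2067-01-01 inclusive = 346, zero-padded to 346.

346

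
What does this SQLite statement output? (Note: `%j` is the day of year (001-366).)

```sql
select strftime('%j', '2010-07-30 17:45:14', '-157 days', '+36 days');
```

090

First apply '-157 days', '+36 days': 2010-07-30 17:45:14 → 2010-03-31 17:45:14.
Day-of-year for 2010-03-31: days since 2010-01-01 inclusive = 90, zero-padded to 090.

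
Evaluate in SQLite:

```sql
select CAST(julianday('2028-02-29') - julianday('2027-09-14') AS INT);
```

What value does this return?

168

16 days remain in September 2027 after the 14th (30 − 14).
October 2027: 31 days.
November 2027: 30 days.
December 2027: 31 days.
January 2028: 31 days.
Then 29 days into February 2028.
Total: 16 + 31 + 30 + 31 + 31 + 29 = 168.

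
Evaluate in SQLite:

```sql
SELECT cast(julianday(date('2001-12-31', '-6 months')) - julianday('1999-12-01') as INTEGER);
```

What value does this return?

578

Adding -6 months to 2001-12-31 targets 2001-06-31. June 2001 has only 30 days, so SQLite normalizes the 1-day overflow forward to 2001-07-01.
30 days remain in December 1999 after the 1st (31 − 1).
Full months from January 2000 through June 2001 contribute their day counts.
Then 1 day into July 2001.
Total: 30 + 31 + 29 + 31 + 30 + 31 + 30 + 31 + 31 + 30 + 31 + 30 + 31 + 31 + 28 + 31 + 30 + 31 + 30 + 1 = 578.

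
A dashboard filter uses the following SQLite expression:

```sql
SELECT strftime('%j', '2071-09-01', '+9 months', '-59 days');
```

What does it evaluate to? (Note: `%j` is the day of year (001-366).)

First apply '+9 months', '-59 days': 2071-09-01 → 2072-04-03.
Day-of-year for 2072-04-03: days since 2072-01-01 inclusive = 94, zero-padded to 094.

094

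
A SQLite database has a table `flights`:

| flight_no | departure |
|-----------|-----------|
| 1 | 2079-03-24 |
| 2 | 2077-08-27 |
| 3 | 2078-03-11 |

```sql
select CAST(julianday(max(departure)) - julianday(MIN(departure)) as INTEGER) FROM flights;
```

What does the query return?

MIN = 2077-08-27, MAX = 2079-03-24.
4 days remain in August 2077 after the 27th (31 − 27).
Full months from September 2077 through February 2079 contribute their day counts.
Then 24 days into March 2079.
Total: 4 + 30 + 31 + 30 + 31 + 31 + 28 + 31 + 30 + 31 + 30 + 31 + 31 + 30 + 31 + 30 + 31 + 31 + 28 + 24 = 574.

574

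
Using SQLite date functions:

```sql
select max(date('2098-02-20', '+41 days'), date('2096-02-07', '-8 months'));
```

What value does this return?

2098-04-02

date('2098-02-20', '+41 days') → 2098-04-02.
date('2096-02-07', '-8 months') → 2095-06-07.
Later of the two is 2098-04-02.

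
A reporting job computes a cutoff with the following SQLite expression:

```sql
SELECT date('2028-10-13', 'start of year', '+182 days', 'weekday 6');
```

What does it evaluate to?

2028-07-01

`start of year` rewinds 2028-10-13 to 2028-01-01.
Applying '+182 days' to 2028-01-01: counting 182 days forward gives 2028-07-01.
`weekday 6` advances to the next Saturday; 2028-07-01 is already a Saturday, so it stays at 2028-07-01.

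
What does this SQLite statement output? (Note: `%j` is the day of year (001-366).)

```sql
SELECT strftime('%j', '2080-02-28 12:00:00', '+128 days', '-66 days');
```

121

First apply '+128 days', '-66 days': 2080-02-28 12:00:00 → 2080-04-30 12:00:00.
Day-of-year for 2080-04-30: days since 2080-01-01 inclusive = 121, zero-padded to 121.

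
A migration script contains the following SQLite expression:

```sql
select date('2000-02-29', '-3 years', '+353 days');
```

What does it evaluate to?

Adding -3 years to 2000-02-29 targets 1997-02-29, but 1997 is not a leap year, so SQLite normalizes to 1997-03-01.
Applying '+353 days' to 1997-03-01: counting 353 days forward gives 1998-02-17.

1998-02-17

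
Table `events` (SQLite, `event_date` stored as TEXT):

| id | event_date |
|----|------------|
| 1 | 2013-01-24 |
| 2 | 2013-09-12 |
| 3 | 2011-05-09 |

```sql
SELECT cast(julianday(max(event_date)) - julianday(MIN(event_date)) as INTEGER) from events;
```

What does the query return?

MIN = 2011-05-09, MAX = 2013-09-12.
22 days remain in May 2011 after the 9th (31 − 9).
Full months from June 2011 through August 2013 contribute their day counts.
Then 12 days into September 2013.
Total: 22 + 30 + 31 + 31 + 30 + 31 + 30 + 31 + 31 + 29 + 31 + 30 + 31 + 30 + 31 + 31 + 30 + 31 + 30 + 31 + 31 + 28 + 31 + 30 + 31 + 30 + 31 + 31 + 12 = 857.

857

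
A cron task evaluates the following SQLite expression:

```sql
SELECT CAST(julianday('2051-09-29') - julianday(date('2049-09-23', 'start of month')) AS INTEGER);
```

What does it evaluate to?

`start of month` rewinds 2049-09-23 to 2049-09-01.
29 days remain in September 2049 after the 1st (30 − 1).
Full months from October 2049 through August 2051 contribute their day counts.
Then 29 days into September 2051.
Total: 29 + 31 + 30 + 31 + 31 + 28 + 31 + 30 + 31 + 30 + 31 + 31 + 30 + 31 + 30 + 31 + 31 + 28 + 31 + 30 + 31 + 30 + 31 + 31 + 29 = 758.

758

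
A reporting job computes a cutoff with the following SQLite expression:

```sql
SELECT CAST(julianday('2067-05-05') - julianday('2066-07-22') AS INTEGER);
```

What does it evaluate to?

9 days remain in July 2066 after the 22nd (31 − 22).
Full months from August 2066 through April 2067 contribute their day counts.
Then 5 days into May 2067.
Total: 9 + 31 + 30 + 31 + 30 + 31 + 31 + 28 + 31 + 30 + 5 = 287.

287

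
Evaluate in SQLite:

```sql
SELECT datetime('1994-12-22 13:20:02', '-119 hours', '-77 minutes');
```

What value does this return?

-119 hours from 1994-12-22 13:20:02 is 1994-12-17 14:20:02 (crosses midnight).
77 minutes = 1h 17m; -77 minutes from 1994-12-17 14:20:02 is 1994-12-17 13:03:02.

1994-12-17 13:03:02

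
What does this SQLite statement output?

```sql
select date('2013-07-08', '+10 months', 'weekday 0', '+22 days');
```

2014-06-02

Adding +10 months to 2013-07-08 gives 2014-05-08.
`weekday 0` advances to the next Sunday; 2014-05-08 is a Thursday, so it moves forward to 2014-05-11.
May 2014 has 31 days; 20 remain after the 11th, so 21 days reach 2014-06-01.
Advancing 1 more day within June lands on 2014-06-02.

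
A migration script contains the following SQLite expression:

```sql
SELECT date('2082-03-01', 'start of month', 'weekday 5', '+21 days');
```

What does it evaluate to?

`start of month` rewinds 2082-03-01 to 2082-03-01.
`weekday 5` advances to the next Friday; 2082-03-01 is a Sunday, so it moves forward to 2082-03-06.
Advancing 21 more days within March lands on 2082-03-27.

2082-03-27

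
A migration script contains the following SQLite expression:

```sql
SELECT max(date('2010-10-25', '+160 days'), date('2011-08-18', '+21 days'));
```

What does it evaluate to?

date('2010-10-25', '+160 days') → 2011-04-03.
date('2011-08-18', '+21 days') → 2011-09-08.
Later of the two is 2011-09-08.

2011-09-08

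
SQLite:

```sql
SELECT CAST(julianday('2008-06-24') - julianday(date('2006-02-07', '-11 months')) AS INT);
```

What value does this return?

Adding -11 months to 2006-02-07 gives 2005-03-07.
24 days remain in March 2005 after the 7th (31 − 7).
Full months from April 2005 through May 2008 contribute their day counts.
Then 24 days into June 2008.
Total: 24 + 30 + 31 + 30 + 31 + 31 + 30 + 31 + 30 + 31 + 31 + 28 + 31 + 30 + 31 + 30 + 31 + 31 + 30 + 31 + 30 + 31 + 31 + 28 + 31 + 30 + 31 + 30 + 31 + 31 + 30 + 31 + 30 + 31 + 31 + 29 + 31 + 30 + 31 + 24 = 1205.

1205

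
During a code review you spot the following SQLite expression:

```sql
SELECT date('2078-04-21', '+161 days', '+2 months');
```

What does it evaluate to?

2078-11-29

Applying '+161 days' to 2078-04-21: counting 161 days forward gives 2078-09-29.
Adding +2 months to 2078-09-29 gives 2078-11-29.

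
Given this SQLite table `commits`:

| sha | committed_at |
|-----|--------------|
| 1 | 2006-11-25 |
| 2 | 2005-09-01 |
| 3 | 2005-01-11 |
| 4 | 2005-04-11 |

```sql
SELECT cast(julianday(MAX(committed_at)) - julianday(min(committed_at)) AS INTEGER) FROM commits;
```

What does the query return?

683

MIN = 2005-01-11, MAX = 2006-11-25.
20 days remain in January 2005 after the 11th (31 − 11).
Full months from February 2005 through October 2006 contribute their day counts.
Then 25 days into November 2006.
Total: 20 + 28 + 31 + 30 + 31 + 30 + 31 + 31 + 30 + 31 + 30 + 31 + 31 + 28 + 31 + 30 + 31 + 30 + 31 + 31 + 30 + 31 + 25 = 683.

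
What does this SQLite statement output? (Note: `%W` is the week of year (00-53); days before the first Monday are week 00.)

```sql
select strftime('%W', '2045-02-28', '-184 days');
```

First apply '-184 days': 2045-02-28 → 2044-08-28.
2044-08-28 is a Sunday. SQLite's %W counts Mondays since the year started; the result is 34.

34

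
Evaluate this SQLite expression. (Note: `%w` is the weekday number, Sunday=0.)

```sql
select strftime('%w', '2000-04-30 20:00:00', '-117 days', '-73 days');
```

6

First apply '-117 days', '-73 days': 2000-04-30 20:00:00 → 1999-10-23 20:00:00.
1999-10-23 is a Saturday; with Sunday=0 that is 6.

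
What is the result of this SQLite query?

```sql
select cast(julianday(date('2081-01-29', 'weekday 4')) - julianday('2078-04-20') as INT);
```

1016

`weekday 4` advances to the next Thursday; 2081-01-29 is a Wednesday, so it moves forward to 2081-01-30.
10 days remain in April 2078 after the 20th (30 − 20).
Full months from May 2078 through December 2080 contribute their day counts.
Then 30 days into January 2081.
Total: 10 + 31 + 30 + 31 + 31 + 30 + 31 + 30 + 31 + 31 + 28 + 31 + 30 + 31 + 30 + 31 + 31 + 30 + 31 + 30 + 31 + 31 + 29 + 31 + 30 + 31 + 30 + 31 + 31 + 30 + 31 + 30 + 31 + 30 = 1016.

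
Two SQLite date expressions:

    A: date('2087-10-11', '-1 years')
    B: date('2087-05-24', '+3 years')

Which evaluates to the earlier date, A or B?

A

A = 2086-10-11.
B = 2090-05-24.
A is earlier.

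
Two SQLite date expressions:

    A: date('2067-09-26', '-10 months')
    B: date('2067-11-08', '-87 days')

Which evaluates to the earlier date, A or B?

A = 2066-11-26.
B = 2067-08-13.
A is earlier.

A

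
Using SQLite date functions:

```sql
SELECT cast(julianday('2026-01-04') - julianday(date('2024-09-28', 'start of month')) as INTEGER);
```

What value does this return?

490

`start of month` rewinds 2024-09-28 to 2024-09-01.
29 days remain in September 2024 after the 1st (30 − 1).
Full months from October 2024 through December 2025 contribute their day counts.
Then 4 days into January 2026.
Total: 29 + 31 + 30 + 31 + 31 + 28 + 31 + 30 + 31 + 30 + 31 + 31 + 30 + 31 + 30 + 31 + 4 = 490.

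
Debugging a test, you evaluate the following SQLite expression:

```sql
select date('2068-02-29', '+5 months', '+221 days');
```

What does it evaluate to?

Adding +5 months to 2068-02-29 gives 2068-07-29.
Applying '+221 days' to 2068-07-29: counting 221 days forward gives 2069-03-07.

2069-03-07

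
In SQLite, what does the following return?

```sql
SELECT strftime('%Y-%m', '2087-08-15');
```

`%Y-%m` extracts the year-month: 2087-08.

2087-08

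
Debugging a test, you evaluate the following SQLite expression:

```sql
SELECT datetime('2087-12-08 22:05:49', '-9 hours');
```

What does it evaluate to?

-9 hours from 2087-12-08 22:05:49 is 2087-12-08 13:05:49.

2087-12-08 13:05:49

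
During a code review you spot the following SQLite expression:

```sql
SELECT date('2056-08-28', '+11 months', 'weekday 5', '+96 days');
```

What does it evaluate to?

Adding +11 months to 2056-08-28 gives 2057-07-28.
`weekday 5` advances to the next Friday; 2057-07-28 is a Saturday, so it moves forward to 2057-08-03.
Applying '+96 days' to 2057-08-03: counting 96 days forward gives 2057-11-07.

2057-11-07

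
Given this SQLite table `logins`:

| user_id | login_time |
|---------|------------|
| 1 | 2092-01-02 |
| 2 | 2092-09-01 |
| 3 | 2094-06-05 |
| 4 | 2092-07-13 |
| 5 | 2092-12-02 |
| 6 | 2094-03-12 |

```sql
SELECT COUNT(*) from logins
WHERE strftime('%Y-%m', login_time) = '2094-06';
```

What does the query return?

1

Rows with year-month 2094-06: 2094-06-05 → 1.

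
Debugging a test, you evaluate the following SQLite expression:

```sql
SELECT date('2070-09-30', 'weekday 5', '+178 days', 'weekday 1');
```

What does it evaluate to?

2071-03-30

`weekday 5` advances to the next Friday; 2070-09-30 is a Tuesday, so it moves forward to 2070-10-03.
Applying '+178 days' to 2070-10-03: counting 178 days forward gives 2071-03-30.
`weekday 1` advances to the next Monday; 2071-03-30 is already a Monday, so it stays at 2071-03-30.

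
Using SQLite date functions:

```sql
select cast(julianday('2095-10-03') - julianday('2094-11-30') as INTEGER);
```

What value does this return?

307

0 days remain in November 2094 after the 30th (30 − 30).
Full months from December 2094 through September 2095 contribute their day counts.
Then 3 days into October 2095.
Total: 0 + 31 + 31 + 28 + 31 + 30 + 31 + 30 + 31 + 31 + 30 + 3 = 307.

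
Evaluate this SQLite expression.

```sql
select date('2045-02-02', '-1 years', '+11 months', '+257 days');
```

Adding -1 year to 2045-02-02 gives 2044-02-02.
Adding +11 months to 2044-02-02 gives 2045-01-02.
Applying '+257 days' to 2045-01-02: counting 257 days forward gives 2045-09-16.

2045-09-16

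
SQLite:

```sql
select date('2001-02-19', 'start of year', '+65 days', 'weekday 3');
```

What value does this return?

2001-03-07

`start of year` rewinds 2001-02-19 to 2001-01-01.
Applying '+65 days' to 2001-01-01: counting 65 days forward gives 2001-03-07.
`weekday 3` advances to the next Wednesday; 2001-03-07 is already a Wednesday, so it stays at 2001-03-07.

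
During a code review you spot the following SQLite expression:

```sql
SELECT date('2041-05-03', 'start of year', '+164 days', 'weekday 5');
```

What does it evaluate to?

2041-06-14

`start of year` rewinds 2041-05-03 to 2041-01-01.
Applying '+164 days' to 2041-01-01: counting 164 days forward gives 2041-06-14.
`weekday 5` advances to the next Friday; 2041-06-14 is already a Friday, so it stays at 2041-06-14.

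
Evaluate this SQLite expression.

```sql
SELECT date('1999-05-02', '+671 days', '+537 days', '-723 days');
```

2000-08-29

Applying '+671 days' to 1999-05-02: counting 671 days forward gives 2001-03-03.
Applying '+537 days' to 2001-03-03: counting 537 days forward gives 2002-08-22.
Applying '-723 days' to 2002-08-22: counting 723 days back gives 2000-08-29.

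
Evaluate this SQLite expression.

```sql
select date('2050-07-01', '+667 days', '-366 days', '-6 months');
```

Applying '+667 days' to 2050-07-01: counting 667 days forward gives 2052-04-28.
Applying '-366 days' to 2052-04-28: counting 366 days back gives 2051-04-28.
Adding -6 months to 2051-04-28 gives 2050-10-28.

2050-10-28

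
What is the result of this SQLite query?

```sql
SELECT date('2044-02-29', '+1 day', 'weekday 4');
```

2044-03-03

February 2044 has 29 days; 0 remain after the 29th, so 1 days reach 2044-03-01.
`weekday 4` advances to the next Thursday; 2044-03-01 is a Tuesday, so it moves forward to 2044-03-03.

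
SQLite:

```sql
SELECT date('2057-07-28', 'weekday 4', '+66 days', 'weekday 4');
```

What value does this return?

`weekday 4` advances to the next Thursday; 2057-07-28 is a Saturday, so it moves forward to 2057-08-02.
Applying '+66 days' to 2057-08-02: counting 66 days forward gives 2057-10-07.
`weekday 4` advances to the next Thursday; 2057-10-07 is a Sunday, so it moves forward to 2057-10-11.

2057-10-11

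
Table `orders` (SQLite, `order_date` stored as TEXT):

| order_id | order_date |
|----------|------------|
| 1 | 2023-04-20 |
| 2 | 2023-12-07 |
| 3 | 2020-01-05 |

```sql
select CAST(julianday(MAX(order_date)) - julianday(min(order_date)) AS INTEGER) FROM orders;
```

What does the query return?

1432

MIN = 2020-01-05, MAX = 2023-12-07.
26 days remain in January 2020 after the 5th (31 − 5).
Full months from February 2020 through November 2023 contribute their day counts.
Then 7 days into December 2023.
Total: 26 + 29 + 31 + 30 + 31 + 30 + 31 + 31 + 30 + 31 + 30 + 31 + 31 + 28 + 31 + 30 + 31 + 30 + 31 + 31 + 30 + 31 + 30 + 31 + 31 + 28 + 31 + 30 + 31 + 30 + 31 + 31 + 30 + 31 + 30 + 31 + 31 + 28 + 31 + 30 + 31 + 30 + 31 + 31 + 30 + 31 + 30 + 7 = 1432.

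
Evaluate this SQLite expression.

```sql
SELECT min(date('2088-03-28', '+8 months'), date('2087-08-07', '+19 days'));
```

date('2088-03-28', '+8 months') → 2088-11-28.
date('2087-08-07', '+19 days') → 2087-08-26.
Earlier of the two is 2087-08-26.

2087-08-26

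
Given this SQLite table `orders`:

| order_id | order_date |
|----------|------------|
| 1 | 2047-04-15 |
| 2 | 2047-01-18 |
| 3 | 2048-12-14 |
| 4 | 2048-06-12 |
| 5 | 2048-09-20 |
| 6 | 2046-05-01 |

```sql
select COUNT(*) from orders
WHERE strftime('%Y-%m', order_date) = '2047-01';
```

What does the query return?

1

Rows with year-month 2047-01: 2047-01-18 → 1.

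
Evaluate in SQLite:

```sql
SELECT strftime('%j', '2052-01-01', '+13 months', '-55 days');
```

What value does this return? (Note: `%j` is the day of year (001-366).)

First apply '+13 months', '-55 days': 2052-01-01 → 2052-12-08.
Day-of-year for 2052-12-08: days since 2052-01-01 inclusive = 343, zero-padded to 343.

343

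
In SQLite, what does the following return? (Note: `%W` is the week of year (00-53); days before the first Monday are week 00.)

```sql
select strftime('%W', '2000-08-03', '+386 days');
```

34

First apply '+386 days': 2000-08-03 → 2001-08-24.
2001-08-24 is a Friday. SQLite's %W counts Mondays since the year started; the result is 34.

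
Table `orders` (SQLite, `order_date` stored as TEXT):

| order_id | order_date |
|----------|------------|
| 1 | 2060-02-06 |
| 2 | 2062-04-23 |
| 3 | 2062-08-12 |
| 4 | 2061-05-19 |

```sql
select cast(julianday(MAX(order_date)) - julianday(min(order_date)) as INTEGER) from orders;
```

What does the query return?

MIN = 2060-02-06, MAX = 2062-08-12.
23 days remain in February 2060 after the 6th (29 − 6).
Full months from March 2060 through July 2062 contribute their day counts.
Then 12 days into August 2062.
Total: 23 + 31 + 30 + 31 + 30 + 31 + 31 + 30 + 31 + 30 + 31 + 31 + 28 + 31 + 30 + 31 + 30 + 31 + 31 + 30 + 31 + 30 + 31 + 31 + 28 + 31 + 30 + 31 + 30 + 31 + 12 = 918.

918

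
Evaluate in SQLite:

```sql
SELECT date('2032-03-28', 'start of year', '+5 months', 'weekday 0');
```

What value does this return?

2032-06-06

`start of year` rewinds 2032-03-28 to 2032-01-01.
Adding +5 months to 2032-01-01 gives 2032-06-01.
`weekday 0` advances to the next Sunday; 2032-06-01 is a Tuesday, so it moves forward to 2032-06-06.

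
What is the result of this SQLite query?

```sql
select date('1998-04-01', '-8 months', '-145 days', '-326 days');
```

1996-04-17

Adding -8 months to 1998-04-01 gives 1997-08-01.
Applying '-145 days' to 1997-08-01: counting 145 days back gives 1997-03-09.
Applying '-326 days' to 1997-03-09: counting 326 days back gives 1996-04-17.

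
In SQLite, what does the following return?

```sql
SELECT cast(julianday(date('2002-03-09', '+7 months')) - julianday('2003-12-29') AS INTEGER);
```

Adding +7 months to 2002-03-09 gives 2002-10-09.
22 days remain in October 2002 after the 9th (31 − 9).
Full months from November 2002 through November 2003 contribute their day counts.
Then 29 days into December 2003.
Total: 22 + 30 + 31 + 31 + 28 + 31 + 30 + 31 + 30 + 31 + 31 + 30 + 31 + 30 + 29 = 446.
The subtraction is earlier − later, so the result is −446 → -446.

-446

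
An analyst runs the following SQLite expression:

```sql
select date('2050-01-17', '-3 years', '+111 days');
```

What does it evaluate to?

2047-05-08

Adding -3 years to 2050-01-17 gives 2047-01-17.
Applying '+111 days' to 2047-01-17: counting 111 days forward gives 2047-05-08.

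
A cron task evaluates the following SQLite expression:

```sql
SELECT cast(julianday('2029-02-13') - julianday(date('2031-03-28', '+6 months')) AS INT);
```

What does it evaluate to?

Adding +6 months to 2031-03-28 gives 2031-09-28.
15 days remain in February 2029 after the 13th (28 − 13).
Full months from March 2029 through August 2031 contribute their day counts.
Then 28 days into September 2031.
Total: 15 + 31 + 30 + 31 + 30 + 31 + 31 + 30 + 31 + 30 + 31 + 31 + 28 + 31 + 30 + 31 + 30 + 31 + 31 + 30 + 31 + 30 + 31 + 31 + 28 + 31 + 30 + 31 + 30 + 31 + 31 + 28 = 957.
The subtraction is earlier − later, so the result is −957 → -957.

-957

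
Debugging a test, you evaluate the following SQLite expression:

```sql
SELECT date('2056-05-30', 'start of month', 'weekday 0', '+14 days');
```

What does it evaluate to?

`start of month` rewinds 2056-05-30 to 2056-05-01.
`weekday 0` advances to the next Sunday; 2056-05-01 is a Monday, so it moves forward to 2056-05-07.
Advancing 14 more days within May lands on 2056-05-21.

2056-05-21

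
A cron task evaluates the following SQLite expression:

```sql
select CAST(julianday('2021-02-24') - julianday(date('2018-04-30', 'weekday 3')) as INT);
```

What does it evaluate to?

`weekday 3` advances to the next Wednesday; 2018-04-30 is a Monday, so it moves forward to 2018-05-02.
29 days remain in May 2018 after the 2nd (31 − 2).
Full months from June 2018 through January 2021 contribute their day counts.
Then 24 days into February 2021.
Total: 29 + 30 + 31 + 31 + 30 + 31 + 30 + 31 + 31 + 28 + 31 + 30 + 31 + 30 + 31 + 31 + 30 + 31 + 30 + 31 + 31 + 29 + 31 + 30 + 31 + 30 + 31 + 31 + 30 + 31 + 30 + 31 + 31 + 24 = 1029.

1029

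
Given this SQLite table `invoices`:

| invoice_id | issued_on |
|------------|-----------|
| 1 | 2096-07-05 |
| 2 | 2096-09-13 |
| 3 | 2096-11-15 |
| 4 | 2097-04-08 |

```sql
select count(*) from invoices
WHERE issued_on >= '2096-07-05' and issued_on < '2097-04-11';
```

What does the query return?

Rows in [2096-07-05, 2097-04-11): 2096-07-05, 2096-09-13, 2096-11-15, 2097-04-08 → 4 rows.

4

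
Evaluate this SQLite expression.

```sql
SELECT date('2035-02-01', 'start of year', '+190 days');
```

2035-07-10

`start of year` rewinds 2035-02-01 to 2035-01-01.
Applying '+190 days' to 2035-01-01: counting 190 days forward gives 2035-07-10.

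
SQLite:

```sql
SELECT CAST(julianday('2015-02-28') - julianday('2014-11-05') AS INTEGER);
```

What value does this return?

25 days remain in November 2014 after the 5th (30 − 5).
December 2014: 31 days.
January 2015: 31 days.
Then 28 days into February 2015.
Total: 25 + 31 + 31 + 28 = 115.

115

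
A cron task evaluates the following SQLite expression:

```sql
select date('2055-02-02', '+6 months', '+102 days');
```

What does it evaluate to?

2055-11-12

Adding +6 months to 2055-02-02 gives 2055-08-02.
Applying '+102 days' to 2055-08-02: counting 102 days forward gives 2055-11-12.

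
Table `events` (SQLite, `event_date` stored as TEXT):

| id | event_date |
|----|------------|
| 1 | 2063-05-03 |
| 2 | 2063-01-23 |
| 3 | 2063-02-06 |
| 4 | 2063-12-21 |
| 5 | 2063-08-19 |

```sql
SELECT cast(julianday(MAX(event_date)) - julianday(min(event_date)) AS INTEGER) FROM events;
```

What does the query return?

332

MIN = 2063-01-23, MAX = 2063-12-21.
8 days remain in January 2063 after the 23rd (31 − 23).
Full months from February 2063 through November 2063 contribute their day counts.
Then 21 days into December 2063.
Total: 8 + 28 + 31 + 30 + 31 + 30 + 31 + 31 + 30 + 31 + 30 + 21 = 332.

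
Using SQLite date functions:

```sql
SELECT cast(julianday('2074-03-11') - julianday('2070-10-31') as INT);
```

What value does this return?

0 days remain in October 2070 after the 31st (31 − 31).
Full months from November 2070 through February 2074 contribute their day counts.
Then 11 days into March 2074.
Total: 0 + 30 + 31 + 31 + 28 + 31 + 30 + 31 + 30 + 31 + 31 + 30 + 31 + 30 + 31 + 31 + 29 + 31 + 30 + 31 + 30 + 31 + 31 + 30 + 31 + 30 + 31 + 31 + 28 + 31 + 30 + 31 + 30 + 31 + 31 + 30 + 31 + 30 + 31 + 31 + 28 + 11 = 1227.

1227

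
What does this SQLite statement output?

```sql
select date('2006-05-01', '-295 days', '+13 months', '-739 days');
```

Applying '-295 days' to 2006-05-01: counting 295 days back gives 2005-07-10.
Adding +13 months to 2005-07-10 gives 2006-08-10.
Applying '-739 days' to 2006-08-10: counting 739 days back gives 2004-08-01.

2004-08-01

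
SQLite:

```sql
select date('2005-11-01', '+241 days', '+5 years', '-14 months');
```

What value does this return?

2010-04-30

Applying '+241 days' to 2005-11-01: counting 241 days forward gives 2006-06-30.
Adding +5 years to 2006-06-30 gives 2011-06-30.
Adding -14 months to 2011-06-30 gives 2010-04-30.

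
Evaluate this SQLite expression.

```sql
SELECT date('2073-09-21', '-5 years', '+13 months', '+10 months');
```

2070-08-21

Adding -5 years to 2073-09-21 gives 2068-09-21.
Adding +13 months to 2068-09-21 gives 2069-10-21.
Adding +10 months to 2069-10-21 gives 2070-08-21.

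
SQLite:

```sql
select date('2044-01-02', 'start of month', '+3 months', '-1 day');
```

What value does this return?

2044-03-31

`start of month` rewinds 2044-01-02 to 2044-01-01.
Adding +3 months to 2044-01-01 gives 2044-04-01.
Going back 1 day from 2044-04-01 reaches 2044-03-31 (last day of March, 31 days).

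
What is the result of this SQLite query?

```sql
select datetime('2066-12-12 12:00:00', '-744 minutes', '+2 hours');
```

744 minutes = 12h 24m; -744 minutes from 2066-12-12 12:00:00 is 2066-12-11 23:36:00 (crosses midnight).
+2 hours from 2066-12-11 23:36:00 is 2066-12-12 01:36:00 (crosses midnight).

2066-12-12 01:36:00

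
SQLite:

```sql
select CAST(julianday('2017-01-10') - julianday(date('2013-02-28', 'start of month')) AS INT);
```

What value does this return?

`start of month` rewinds 2013-02-28 to 2013-02-01.
27 days remain in February 2013 after the 1st (28 − 1).
Full months from March 2013 through December 2016 contribute their day counts.
Then 10 days into January 2017.
Total: 27 + 31 + 30 + 31 + 30 + 31 + 31 + 30 + 31 + 30 + 31 + 31 + 28 + 31 + 30 + 31 + 30 + 31 + 31 + 30 + 31 + 30 + 31 + 31 + 28 + 31 + 30 + 31 + 30 + 31 + 31 + 30 + 31 + 30 + 31 + 31 + 29 + 31 + 30 + 31 + 30 + 31 + 31 + 30 + 31 + 30 + 31 + 10 = 1439.

1439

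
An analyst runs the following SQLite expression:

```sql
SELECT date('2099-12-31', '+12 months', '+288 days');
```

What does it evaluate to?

2101-10-15

Adding +12 months to 2099-12-31 gives 2100-12-31.
Applying '+288 days' to 2100-12-31: counting 288 days forward gives 2101-10-15.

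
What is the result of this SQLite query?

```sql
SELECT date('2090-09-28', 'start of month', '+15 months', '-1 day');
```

2091-11-30

`start of month` rewinds 2090-09-28 to 2090-09-01.
Adding +15 months to 2090-09-01 gives 2091-12-01.
Going back 1 day from 2091-12-01 reaches 2091-11-30 (last day of November, 30 days).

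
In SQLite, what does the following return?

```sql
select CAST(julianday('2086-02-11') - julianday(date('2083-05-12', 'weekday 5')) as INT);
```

`weekday 5` advances to the next Friday; 2083-05-12 is a Wednesday, so it moves forward to 2083-05-14.
17 days remain in May 2083 after the 14th (31 − 14).
Full months from June 2083 through January 2086 contribute their day counts.
Then 11 days into February 2086.
Total: 17 + 30 + 31 + 31 + 30 + 31 + 30 + 31 + 31 + 29 + 31 + 30 + 31 + 30 + 31 + 31 + 30 + 31 + 30 + 31 + 31 + 28 + 31 + 30 + 31 + 30 + 31 + 31 + 30 + 31 + 30 + 31 + 31 + 11 = 1004.

1004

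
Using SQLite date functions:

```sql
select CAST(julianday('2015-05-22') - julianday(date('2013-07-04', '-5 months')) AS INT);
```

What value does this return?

Adding -5 months to 2013-07-04 gives 2013-02-04.
24 days remain in February 2013 after the 4th (28 − 4).
Full months from March 2013 through April 2015 contribute their day counts.
Then 22 days into May 2015.
Total: 24 + 31 + 30 + 31 + 30 + 31 + 31 + 30 + 31 + 30 + 31 + 31 + 28 + 31 + 30 + 31 + 30 + 31 + 31 + 30 + 31 + 30 + 31 + 31 + 28 + 31 + 30 + 22 = 837.

837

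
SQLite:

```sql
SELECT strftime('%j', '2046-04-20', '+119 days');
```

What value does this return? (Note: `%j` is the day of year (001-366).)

First apply '+119 days': 2046-04-20 → 2046-08-17.
Day-of-year for 2046-08-17: days since 2046-01-01 inclusive = 229, zero-padded to 229.

229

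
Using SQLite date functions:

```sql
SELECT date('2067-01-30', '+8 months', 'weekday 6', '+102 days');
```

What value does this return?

2068-01-11

Adding +8 months to 2067-01-30 gives 2067-09-30.
`weekday 6` advances to the next Saturday; 2067-09-30 is a Friday, so it moves forward to 2067-10-01.
Applying '+102 days' to 2067-10-01: counting 102 days forward gives 2068-01-11.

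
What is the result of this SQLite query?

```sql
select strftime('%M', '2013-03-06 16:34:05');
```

`%M` extracts the 2-digit minute: 34.

34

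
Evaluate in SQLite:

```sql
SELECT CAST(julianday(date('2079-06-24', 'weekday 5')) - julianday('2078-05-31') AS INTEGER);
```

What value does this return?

395

`weekday 5` advances to the next Friday; 2079-06-24 is a Saturday, so it moves forward to 2079-06-30.
0 days remain in May 2078 after the 31st (31 − 31).
Full months from June 2078 through May 2079 contribute their day counts.
Then 30 days into June 2079.
Total: 0 + 30 + 31 + 31 + 30 + 31 + 30 + 31 + 31 + 28 + 31 + 30 + 31 + 30 = 395.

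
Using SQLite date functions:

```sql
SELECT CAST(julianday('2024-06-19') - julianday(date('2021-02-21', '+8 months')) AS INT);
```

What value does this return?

Adding +8 months to 2021-02-21 gives 2021-10-21.
10 days remain in October 2021 after the 21st (31 − 21).
Full months from November 2021 through May 2024 contribute their day counts.
Then 19 days into June 2024.
Total: 10 + 30 + 31 + 31 + 28 + 31 + 30 + 31 + 30 + 31 + 31 + 30 + 31 + 30 + 31 + 31 + 28 + 31 + 30 + 31 + 30 + 31 + 31 + 30 + 31 + 30 + 31 + 31 + 29 + 31 + 30 + 31 + 19 = 972.

972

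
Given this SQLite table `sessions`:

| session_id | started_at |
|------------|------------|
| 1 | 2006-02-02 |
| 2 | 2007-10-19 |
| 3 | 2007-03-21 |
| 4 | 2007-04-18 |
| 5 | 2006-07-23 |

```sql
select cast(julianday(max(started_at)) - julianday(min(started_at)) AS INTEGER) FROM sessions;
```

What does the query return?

624

MIN = 2006-02-02, MAX = 2007-10-19.
26 days remain in February 2006 after the 2nd (28 − 2).
Full months from March 2006 through September 2007 contribute their day counts.
Then 19 days into October 2007.
Total: 26 + 31 + 30 + 31 + 30 + 31 + 31 + 30 + 31 + 30 + 31 + 31 + 28 + 31 + 30 + 31 + 30 + 31 + 31 + 30 + 19 = 624.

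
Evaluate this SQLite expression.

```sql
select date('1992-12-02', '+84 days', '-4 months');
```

1992-10-24

Applying '+84 days' to 1992-12-02: counting 84 days forward gives 1993-02-24.
Adding -4 months to 1993-02-24 gives 1992-10-24.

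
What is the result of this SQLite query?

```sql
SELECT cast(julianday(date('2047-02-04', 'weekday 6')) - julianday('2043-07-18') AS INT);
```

1302

`weekday 6` advances to the next Saturday; 2047-02-04 is a Monday, so it moves forward to 2047-02-09.
13 days remain in July 2043 after the 18th (31 − 18).
Full months from August 2043 through January 2047 contribute their day counts.
Then 9 days into February 2047.
Total: 13 + 31 + 30 + 31 + 30 + 31 + 31 + 29 + 31 + 30 + 31 + 30 + 31 + 31 + 30 + 31 + 30 + 31 + 31 + 28 + 31 + 30 + 31 + 30 + 31 + 31 + 30 + 31 + 30 + 31 + 31 + 28 + 31 + 30 + 31 + 30 + 31 + 31 + 30 + 31 + 30 + 31 + 31 + 9 = 1302.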